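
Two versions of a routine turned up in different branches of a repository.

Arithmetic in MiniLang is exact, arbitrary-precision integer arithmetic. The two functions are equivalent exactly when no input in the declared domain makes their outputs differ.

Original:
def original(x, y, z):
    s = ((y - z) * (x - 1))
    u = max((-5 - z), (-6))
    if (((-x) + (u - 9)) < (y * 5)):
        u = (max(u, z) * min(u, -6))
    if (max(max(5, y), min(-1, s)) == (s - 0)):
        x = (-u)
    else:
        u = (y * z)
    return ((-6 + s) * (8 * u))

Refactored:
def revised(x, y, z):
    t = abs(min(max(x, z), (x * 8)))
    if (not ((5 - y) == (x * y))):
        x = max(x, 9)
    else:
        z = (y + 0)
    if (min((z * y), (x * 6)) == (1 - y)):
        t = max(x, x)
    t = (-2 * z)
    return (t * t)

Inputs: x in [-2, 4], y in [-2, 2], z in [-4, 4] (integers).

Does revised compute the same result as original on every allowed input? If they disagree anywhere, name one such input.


Input x=-2, y=-2, z=-4: -768 from original versus 64 from revised.
verdict: not equivalent; witness: x=-2, y=-2, z=-4


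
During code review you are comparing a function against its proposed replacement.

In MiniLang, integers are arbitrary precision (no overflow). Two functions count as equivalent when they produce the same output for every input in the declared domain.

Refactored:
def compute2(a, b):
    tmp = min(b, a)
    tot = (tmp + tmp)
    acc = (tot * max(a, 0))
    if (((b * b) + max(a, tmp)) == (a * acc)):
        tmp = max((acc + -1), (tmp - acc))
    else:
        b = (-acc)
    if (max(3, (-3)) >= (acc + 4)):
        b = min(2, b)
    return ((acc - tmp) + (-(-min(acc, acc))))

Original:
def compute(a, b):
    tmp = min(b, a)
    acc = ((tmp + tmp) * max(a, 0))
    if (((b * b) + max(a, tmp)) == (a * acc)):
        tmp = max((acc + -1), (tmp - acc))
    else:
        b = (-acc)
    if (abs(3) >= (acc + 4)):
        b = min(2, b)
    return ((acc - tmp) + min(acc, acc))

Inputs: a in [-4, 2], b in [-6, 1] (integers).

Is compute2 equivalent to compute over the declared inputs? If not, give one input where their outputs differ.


The two versions differ — the changes include statement counts differ; also local variable names differ; also min/max/abs usage differs; also constant usage differs.
Spot check at a=-3, b=0 — compute: tmp=-3, then acc=0, then (((b * b) + max(a, tmp)) == (a * acc)) is false, then b=0, then (abs(3) >= (acc + 4)) is false, then returns 3. compute2: tmp=-3, then tot=-6, then acc=0, then (((b * b) + max(a, tmp)) == (a * acc)) is false, then b=0, then (max(3, (-3)) >= (acc + 4)) is false, then returns 3. Both give 3.
Sweeping the whole domain (56 inputs) finds no disagreement.
verdict: equivalent


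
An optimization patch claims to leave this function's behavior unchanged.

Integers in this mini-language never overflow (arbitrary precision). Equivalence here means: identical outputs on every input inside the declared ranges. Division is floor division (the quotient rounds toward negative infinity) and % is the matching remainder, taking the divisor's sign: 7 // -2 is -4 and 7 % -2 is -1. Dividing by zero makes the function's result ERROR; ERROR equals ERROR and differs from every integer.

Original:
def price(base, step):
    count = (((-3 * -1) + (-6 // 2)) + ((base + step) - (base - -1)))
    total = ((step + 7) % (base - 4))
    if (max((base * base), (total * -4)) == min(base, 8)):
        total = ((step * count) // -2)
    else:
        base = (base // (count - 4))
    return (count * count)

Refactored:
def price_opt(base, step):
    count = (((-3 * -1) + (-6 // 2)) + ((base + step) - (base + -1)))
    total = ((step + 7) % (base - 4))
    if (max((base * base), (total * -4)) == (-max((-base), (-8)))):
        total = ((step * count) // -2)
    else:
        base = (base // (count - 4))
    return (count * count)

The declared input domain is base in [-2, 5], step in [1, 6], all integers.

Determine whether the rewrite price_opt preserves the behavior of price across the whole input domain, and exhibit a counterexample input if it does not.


There is a counterexample at base=-2, step=1: 0 on one side, 4 on the other.
price: count=0, then total=-4, then (max((base * base), (total * -4)) == min(base, 8)) is false, then base=0, then returns 0
price_opt: count=2, then total=-4, then (max((base * base), (total * -4)) == (-max((-base), (-8)))) is false, then base=1, then returns 4
verdict: not equivalent; witness: base=-2, step=1


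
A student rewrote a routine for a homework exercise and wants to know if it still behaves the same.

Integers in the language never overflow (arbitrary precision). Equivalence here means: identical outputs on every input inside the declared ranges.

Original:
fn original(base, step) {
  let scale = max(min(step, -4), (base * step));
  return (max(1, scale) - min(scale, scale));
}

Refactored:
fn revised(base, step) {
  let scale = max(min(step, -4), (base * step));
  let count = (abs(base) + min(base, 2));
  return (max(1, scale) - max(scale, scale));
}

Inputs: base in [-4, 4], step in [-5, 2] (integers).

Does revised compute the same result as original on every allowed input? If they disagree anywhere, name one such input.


The edit looks behavioral (`min(scale, scale)` became `max(scale, scale)`), but over these ranges it never changes the outcome; all 72 inputs agree.
verdict: equivalent


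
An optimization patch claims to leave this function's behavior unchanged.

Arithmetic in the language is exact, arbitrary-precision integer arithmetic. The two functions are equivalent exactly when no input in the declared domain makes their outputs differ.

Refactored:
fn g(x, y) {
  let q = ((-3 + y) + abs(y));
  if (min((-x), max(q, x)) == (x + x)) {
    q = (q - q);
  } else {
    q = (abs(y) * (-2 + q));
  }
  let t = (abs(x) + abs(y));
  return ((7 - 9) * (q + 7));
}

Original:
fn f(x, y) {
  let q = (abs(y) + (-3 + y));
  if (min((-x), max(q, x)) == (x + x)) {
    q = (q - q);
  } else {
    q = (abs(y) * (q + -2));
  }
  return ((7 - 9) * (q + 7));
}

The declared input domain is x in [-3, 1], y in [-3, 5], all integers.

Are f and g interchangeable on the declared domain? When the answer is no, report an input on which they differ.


The two are interchangeable: local variable names differ; also arithmetic usage differs; also min/max/abs usage differs; also statement counts differ, and every declared input agrees.
Tracing x=-2, y=5: f: q = 7; (min((-x), max(q, x)) == (x + x)) -> false; q = 25; return -64 | g: q = 7; (min((-x), max(q, x)) == (x + x)) -> false; q = 25; t = 7; return -64 — matching result -64.
Across all 45 domain points the two functions coincide.
verdict: equivalent


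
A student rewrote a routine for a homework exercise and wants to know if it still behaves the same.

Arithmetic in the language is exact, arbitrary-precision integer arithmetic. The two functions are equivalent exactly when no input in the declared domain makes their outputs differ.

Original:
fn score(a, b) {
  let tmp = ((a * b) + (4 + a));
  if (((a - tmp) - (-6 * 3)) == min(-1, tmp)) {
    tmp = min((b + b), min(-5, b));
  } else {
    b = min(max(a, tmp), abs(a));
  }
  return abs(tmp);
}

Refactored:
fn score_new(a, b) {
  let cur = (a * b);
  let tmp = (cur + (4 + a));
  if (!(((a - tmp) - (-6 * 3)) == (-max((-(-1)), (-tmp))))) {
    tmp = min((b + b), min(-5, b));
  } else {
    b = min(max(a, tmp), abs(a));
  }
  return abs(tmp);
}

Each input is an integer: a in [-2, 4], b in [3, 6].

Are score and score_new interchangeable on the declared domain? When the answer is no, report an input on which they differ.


Take a=-2, b=3.
score: tmp = -4; (((a - tmp) - (-6 * 3)) == min(-1, tmp)) -> false; b = -2; return 4
score_new: cur = -6; tmp = -4; (!(((a - tmp) - (-6 * 3)) == (-max((-(-1)), (-tmp))))) -> true; tmp = -5; return 5
4 and 5 differ, so these are not the same function on this domain.
verdict: not equivalent; witness: a=-2, b=3


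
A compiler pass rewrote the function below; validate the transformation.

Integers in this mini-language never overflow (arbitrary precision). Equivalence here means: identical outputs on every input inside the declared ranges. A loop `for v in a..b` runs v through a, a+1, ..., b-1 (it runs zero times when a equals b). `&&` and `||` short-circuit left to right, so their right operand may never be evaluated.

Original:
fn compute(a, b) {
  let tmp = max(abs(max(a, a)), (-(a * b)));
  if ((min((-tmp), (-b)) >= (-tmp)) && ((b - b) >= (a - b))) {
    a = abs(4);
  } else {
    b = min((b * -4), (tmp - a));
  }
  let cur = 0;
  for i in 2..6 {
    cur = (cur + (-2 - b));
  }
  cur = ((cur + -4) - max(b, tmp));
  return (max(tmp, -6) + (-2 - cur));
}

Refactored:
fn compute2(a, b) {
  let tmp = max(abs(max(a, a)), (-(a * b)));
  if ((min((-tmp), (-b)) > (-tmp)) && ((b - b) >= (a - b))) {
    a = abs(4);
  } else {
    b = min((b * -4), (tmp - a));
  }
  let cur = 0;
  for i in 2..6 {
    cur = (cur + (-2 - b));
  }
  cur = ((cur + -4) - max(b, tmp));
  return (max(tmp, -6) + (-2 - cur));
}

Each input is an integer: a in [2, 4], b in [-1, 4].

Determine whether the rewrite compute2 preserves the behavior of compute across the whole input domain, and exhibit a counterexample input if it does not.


Input a=2, b=2: 22 from compute versus -18 from compute2.
verdict: not equivalent; witness: a=2, b=2


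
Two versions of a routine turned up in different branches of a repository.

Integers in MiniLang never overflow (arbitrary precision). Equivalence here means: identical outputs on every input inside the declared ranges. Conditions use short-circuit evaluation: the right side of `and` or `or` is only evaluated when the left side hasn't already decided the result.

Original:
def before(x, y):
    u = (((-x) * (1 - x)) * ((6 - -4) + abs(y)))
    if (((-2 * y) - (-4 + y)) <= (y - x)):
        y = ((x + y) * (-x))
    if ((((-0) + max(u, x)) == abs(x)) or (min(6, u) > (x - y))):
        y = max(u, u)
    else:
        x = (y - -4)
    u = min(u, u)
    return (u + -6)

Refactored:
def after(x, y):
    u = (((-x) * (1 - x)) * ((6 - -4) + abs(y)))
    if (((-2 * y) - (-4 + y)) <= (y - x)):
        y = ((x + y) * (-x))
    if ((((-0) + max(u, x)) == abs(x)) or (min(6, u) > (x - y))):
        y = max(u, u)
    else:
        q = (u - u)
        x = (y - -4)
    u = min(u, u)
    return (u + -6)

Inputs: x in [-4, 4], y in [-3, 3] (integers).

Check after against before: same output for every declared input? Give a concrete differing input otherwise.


Side by side, the visible changes include: statement counts differ; also local variable names differ; also arithmetic usage differs.
Spot check at x=-4, y=3 — before: u becomes 260; next (((-2 * y) - (-4 + y)) <= (y - x)) evaluates to true; next y becomes -4; next ((((-0) + max(u, x)) == abs(x)) or (min(6, u) > (x - y))) evaluates to true; next y becomes 260; next u becomes 260; next final value 254. after: u becomes 260; next (((-2 * y) - (-4 + y)) <= (y - x)) evaluates to true; next y becomes -4; next ((((-0) + max(u, x)) == abs(x)) or (min(6, u) > (x - y))) evaluates to true; next y becomes 260; next u becomes 260; next final value 254. Both give 254.
Sweeping the whole domain (63 inputs) finds no disagreement.
verdict: equivalent


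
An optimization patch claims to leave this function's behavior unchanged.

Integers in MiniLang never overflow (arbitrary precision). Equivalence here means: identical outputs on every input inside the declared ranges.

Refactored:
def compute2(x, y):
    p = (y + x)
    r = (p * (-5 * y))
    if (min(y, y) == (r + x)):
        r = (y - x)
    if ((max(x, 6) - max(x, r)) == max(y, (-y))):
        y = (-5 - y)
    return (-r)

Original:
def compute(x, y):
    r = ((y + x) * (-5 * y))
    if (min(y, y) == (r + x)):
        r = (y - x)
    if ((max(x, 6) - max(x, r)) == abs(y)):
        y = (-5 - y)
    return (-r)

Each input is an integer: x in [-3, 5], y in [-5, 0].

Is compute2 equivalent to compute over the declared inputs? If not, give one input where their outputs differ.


This is a faithful refactor — min/max/abs usage differs; also local variable names differ; also statement counts differ, but the computed results match everywhere.
Spot check at x=1, y=-3 — compute: r = -30; (min(y, y) == (r + x)) -> false; ((max(x, 6) - max(x, r)) == abs(y)) -> false; return 30. compute2: p = -2; r = -30; (min(y, y) == (r + x)) -> false; ((max(x, 6) - max(x, r)) == max(y, (-y))) -> false; return 30. Both give 30.
Across all 54 domain points the two functions coincide.
verdict: equivalent


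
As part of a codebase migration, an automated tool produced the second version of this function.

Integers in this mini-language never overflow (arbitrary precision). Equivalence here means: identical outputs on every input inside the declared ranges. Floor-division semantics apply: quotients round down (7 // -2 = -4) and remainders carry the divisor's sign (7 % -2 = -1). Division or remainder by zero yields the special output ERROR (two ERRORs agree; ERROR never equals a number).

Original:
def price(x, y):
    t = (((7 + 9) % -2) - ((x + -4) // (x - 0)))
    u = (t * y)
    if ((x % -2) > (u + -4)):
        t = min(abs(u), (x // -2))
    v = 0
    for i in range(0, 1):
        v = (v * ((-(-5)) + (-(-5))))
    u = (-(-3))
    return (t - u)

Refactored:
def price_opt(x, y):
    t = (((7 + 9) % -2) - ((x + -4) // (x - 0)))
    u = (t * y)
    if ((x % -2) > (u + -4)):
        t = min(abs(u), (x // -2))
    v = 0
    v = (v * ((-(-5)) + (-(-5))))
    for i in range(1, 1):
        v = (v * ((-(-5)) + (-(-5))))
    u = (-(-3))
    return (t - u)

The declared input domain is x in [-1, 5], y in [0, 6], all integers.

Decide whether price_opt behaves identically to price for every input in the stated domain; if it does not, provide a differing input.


Side by side, the visible changes include: constant usage differs; also statement counts differ; also arithmetic usage differs; also loop structure differs.
As a probe, take x=5, y=6: price runs t becomes 0; next u becomes 0; next ((x % -2) > (u + -4)) evaluates to true; next t becomes -3; next v becomes 0; next at i=0:; next v becomes 0; next u becomes 3; next final value -6; price_opt runs t becomes 0; next u becomes 0; next ((x % -2) > (u + -4)) evaluates to true; next t becomes -3; next v becomes 0; next v becomes 0; next i never enters its loop body; next u becomes 3; next final value -6; both end at -6.
Checked all 49 inputs in the declared domain: the outputs agree on every one.
verdict: equivalent


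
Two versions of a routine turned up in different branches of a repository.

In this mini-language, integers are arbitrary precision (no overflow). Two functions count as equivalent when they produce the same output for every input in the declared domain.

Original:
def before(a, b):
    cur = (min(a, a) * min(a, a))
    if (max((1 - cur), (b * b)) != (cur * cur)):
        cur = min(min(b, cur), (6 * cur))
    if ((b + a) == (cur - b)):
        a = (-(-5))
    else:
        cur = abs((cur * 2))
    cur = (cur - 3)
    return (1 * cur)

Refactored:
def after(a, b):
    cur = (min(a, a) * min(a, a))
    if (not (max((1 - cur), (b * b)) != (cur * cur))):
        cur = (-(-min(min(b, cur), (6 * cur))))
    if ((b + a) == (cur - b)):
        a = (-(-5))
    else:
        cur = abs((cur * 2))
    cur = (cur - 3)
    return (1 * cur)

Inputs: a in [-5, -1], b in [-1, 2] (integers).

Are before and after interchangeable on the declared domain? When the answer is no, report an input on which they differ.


Evaluate both at a=-5, b=-1.
before: cur=25, then (max((1 - cur), (b * b)) != (cur * cur)) is true, then cur=-1, then ((b + a) == (cur - b)) is false, then cur=2, then cur=-1, then returns -1
after: cur=25, then (not (max((1 - cur), (b * b)) != (cur * cur))) is false, then ((b + a) == (cur - b)) is false, then cur=50, then cur=47, then returns 47
-1 and 47 differ, so these are not the same function on this domain.
verdict: not equivalent; witness: a=-5, b=-1


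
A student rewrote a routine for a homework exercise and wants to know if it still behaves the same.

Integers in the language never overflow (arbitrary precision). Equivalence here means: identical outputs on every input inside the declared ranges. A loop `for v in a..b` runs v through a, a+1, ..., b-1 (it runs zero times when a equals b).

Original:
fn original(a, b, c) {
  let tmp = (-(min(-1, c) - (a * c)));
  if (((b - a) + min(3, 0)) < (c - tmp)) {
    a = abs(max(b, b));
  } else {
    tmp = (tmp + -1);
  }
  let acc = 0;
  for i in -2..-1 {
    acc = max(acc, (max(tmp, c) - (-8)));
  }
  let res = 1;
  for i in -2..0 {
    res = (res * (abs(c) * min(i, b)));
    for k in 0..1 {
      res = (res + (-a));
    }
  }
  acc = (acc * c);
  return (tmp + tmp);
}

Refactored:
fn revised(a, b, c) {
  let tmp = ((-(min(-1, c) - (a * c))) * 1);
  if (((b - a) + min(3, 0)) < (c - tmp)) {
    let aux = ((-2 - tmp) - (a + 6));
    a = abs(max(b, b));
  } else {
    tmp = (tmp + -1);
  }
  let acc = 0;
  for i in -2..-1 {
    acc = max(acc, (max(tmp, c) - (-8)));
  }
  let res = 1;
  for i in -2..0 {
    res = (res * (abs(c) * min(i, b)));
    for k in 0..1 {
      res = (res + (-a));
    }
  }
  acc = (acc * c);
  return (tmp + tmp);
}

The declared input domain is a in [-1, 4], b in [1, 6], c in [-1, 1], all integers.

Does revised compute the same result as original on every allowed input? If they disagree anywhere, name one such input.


Behavior is preserved: although arithmetic usage differs; statement counts differ; local variable names differ; constant usage differs, the outputs never diverge.
Spot check at a=1, b=4, c=-1 — original: tmp := 0 | (((b - a) + min(3, 0)) < (c - tmp)): false | tmp := -1 | acc := 0 | iter i=-2: | acc := 7 | res := 1 | iter i=-2: | res := -2 | iter k=0: | res := -3 | iter i=-1: | res := 3 | iter k=0: | res := 2 | acc := -7 | result -2. revised: tmp := 0 | (((b - a) + min(3, 0)) < (c - tmp)): false | tmp := -1 | acc := 0 | iter i=-2: | acc := 7 | res := 1 | iter i=-2: | res := -2 | iter k=0: | res := -3 | iter i=-1: | res := 3 | iter k=0: | res := 2 | acc := -7 | result -2. Both give -2.
Checked all 108 inputs in the declared domain: the outputs agree on every one.
verdict: equivalent


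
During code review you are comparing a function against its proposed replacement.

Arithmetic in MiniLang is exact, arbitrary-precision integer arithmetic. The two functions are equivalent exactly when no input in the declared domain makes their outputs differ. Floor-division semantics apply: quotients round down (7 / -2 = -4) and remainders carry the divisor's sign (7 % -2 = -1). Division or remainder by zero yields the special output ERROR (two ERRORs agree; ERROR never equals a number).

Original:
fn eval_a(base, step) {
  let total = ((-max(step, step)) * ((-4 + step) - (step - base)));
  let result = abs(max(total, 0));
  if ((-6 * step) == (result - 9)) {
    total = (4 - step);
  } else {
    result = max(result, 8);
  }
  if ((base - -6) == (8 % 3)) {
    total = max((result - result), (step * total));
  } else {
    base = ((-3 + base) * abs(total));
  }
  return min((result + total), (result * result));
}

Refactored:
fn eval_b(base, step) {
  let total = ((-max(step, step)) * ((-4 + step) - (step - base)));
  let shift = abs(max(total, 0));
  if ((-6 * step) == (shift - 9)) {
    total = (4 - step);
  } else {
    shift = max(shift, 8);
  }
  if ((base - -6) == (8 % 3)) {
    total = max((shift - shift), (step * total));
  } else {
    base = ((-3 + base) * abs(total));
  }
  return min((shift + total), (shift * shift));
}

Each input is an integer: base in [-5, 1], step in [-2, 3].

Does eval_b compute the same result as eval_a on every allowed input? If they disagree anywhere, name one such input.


Although local variable names differ, 42/42 inputs agree.
verdict: equivalent


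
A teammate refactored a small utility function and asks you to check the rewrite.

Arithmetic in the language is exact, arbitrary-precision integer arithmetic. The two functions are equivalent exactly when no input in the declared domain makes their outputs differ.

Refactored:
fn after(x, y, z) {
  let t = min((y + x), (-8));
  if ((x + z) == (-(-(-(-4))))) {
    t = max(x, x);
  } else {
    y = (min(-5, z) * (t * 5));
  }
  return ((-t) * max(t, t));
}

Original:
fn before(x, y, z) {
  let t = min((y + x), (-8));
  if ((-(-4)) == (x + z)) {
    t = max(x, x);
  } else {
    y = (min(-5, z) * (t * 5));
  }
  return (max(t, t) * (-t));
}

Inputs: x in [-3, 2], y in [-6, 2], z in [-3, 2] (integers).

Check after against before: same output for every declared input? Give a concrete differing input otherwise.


The two versions differ — the changes include same computation, different form.
Spot check at x=-2, y=-2, z=0 — before: t becomes -8; next ((-(-4)) == (x + z)) evaluates to false; next y becomes 200; next final value -64. after: t becomes -8; next ((x + z) == (-(-(-(-4))))) evaluates to false; next y becomes 200; next final value -64. Both give -64.
Across all 324 domain points the two functions coincide.
verdict: equivalent


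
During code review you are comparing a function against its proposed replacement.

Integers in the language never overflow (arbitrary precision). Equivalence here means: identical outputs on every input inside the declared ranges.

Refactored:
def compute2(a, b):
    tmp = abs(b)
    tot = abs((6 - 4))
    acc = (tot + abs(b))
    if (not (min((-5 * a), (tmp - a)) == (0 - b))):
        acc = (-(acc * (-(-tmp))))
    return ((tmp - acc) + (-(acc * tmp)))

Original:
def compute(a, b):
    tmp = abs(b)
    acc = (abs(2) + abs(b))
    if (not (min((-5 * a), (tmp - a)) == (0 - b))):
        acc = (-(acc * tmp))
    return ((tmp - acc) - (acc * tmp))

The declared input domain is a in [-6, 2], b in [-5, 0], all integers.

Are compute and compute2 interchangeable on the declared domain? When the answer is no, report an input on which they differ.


Comparing the listings, the differences include: arithmetic usage differs; also statement counts differ; also constant usage differs; also local variable names differ.
Tracing a=-2, b=0: compute: tmp := 0 | acc := 2 | (not (min((-5 * a), (tmp - a)) == (0 - b))): true | acc := 0 | result 0 | compute2: tmp := 0 | tot := 2 | acc := 2 | (not (min((-5 * a), (tmp - a)) == (0 - b))): true | acc := 0 | result 0 — matching result 0.
Sweeping the whole domain (54 inputs) finds no disagreement.
verdict: equivalent


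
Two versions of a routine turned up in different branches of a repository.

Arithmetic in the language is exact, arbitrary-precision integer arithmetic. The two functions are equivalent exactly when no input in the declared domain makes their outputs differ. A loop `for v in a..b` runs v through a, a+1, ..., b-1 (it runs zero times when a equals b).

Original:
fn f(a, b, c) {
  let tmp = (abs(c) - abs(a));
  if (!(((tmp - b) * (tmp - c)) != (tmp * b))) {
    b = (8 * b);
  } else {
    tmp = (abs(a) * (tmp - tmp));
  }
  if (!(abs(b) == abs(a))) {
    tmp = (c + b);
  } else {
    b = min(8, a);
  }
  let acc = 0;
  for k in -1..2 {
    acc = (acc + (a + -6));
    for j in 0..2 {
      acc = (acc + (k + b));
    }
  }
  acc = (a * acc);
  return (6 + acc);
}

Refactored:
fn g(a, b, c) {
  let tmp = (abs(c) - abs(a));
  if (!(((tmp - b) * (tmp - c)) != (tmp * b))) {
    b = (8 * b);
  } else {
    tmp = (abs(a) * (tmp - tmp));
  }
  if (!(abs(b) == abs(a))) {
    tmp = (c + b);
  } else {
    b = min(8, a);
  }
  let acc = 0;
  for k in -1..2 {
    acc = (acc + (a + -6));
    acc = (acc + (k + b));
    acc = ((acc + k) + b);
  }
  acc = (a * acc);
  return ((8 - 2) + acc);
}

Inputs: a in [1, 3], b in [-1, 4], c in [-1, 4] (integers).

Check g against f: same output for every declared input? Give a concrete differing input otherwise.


Reading the diff, among the changes: local variable names differ, plus arithmetic usage differs, plus loop structure differs, plus constant usage differs.
Spot check at a=2, b=2, c=2 — f: tmp becomes 0; next (!(((tmp - b) * (tmp - c)) != (tmp * b))) evaluates to false; next tmp becomes 0; next (!(abs(b) == abs(a))) evaluates to false; next b becomes 2; next acc becomes 0; next at k=-1:; next acc becomes -4; next at j=0:; next acc becomes -3; next at j=1:; next acc becomes -2; next at k=0:; next acc becomes -6; next at j=0:; next acc becomes -4; next at j=1:; next acc becomes -2; next at k=1:; next acc becomes -6; next at j=0:; next acc becomes -3; next at j=1:; next acc becomes 0; next acc becomes 0; next final value 6. g: tmp becomes 0; next (!(((tmp - b) * (tmp - c)) != (tmp * b))) evaluates to false; next tmp becomes 0; next (!(abs(b) == abs(a))) evaluates to false; next b becomes 2; next acc becomes 0; next at k=-1:; next acc becomes -4; next acc becomes -3; next acc becomes -2; next at k=0:; next acc becomes -6; next acc becomes -4; next acc becomes -2; next at k=1:; next acc becomes -6; next acc becomes -3; next acc becomes 0; next acc becomes 0; next final value 6. Both give 6.
Every one of the 108 inputs gives matching results.
verdict: equivalent


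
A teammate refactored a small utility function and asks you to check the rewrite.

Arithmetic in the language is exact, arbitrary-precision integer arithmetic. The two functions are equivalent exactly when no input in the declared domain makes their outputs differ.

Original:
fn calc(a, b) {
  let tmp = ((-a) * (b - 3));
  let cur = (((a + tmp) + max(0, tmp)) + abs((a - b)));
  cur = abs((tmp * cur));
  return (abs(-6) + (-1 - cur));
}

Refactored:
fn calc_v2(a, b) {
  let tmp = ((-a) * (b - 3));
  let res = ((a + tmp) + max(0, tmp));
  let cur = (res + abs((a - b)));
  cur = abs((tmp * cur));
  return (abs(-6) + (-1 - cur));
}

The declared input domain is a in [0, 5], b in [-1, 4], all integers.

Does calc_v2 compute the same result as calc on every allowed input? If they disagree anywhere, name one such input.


Reading the diff, among the changes: statement counts differ, and local variable names differ.
One worked example (a=5, b=0) — calc: tmp = 15; cur = 40; cur = 600; return -595; calc_v2: tmp = 15; res = 35; cur = 40; cur = 600; return -595; agreement on -595.
Every one of the 36 inputs gives matching results.
verdict: equivalent


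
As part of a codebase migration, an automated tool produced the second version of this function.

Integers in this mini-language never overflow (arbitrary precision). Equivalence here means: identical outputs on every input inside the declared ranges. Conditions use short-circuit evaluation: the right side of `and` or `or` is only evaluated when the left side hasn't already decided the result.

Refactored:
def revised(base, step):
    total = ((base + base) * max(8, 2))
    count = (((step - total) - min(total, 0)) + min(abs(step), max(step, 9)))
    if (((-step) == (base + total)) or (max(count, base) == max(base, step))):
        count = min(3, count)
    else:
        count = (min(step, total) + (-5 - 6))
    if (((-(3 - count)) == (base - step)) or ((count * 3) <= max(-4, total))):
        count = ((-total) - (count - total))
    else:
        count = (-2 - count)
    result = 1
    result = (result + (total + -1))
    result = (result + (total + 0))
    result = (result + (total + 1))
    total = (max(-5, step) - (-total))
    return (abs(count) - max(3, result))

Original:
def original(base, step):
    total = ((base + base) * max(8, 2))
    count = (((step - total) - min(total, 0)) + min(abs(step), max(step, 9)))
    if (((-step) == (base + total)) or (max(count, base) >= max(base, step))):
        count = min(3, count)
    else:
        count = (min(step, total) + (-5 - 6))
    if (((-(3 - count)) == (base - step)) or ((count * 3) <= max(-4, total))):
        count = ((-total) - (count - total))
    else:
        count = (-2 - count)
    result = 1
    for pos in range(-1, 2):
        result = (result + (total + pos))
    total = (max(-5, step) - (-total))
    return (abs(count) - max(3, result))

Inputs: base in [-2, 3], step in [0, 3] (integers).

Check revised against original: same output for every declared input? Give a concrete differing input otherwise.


Evaluate both at base=-2, step=0.
original: total = -32; count = 64; (((-step) == (base + total)) or (max(count, base) >= max(base, step))) -> true; count = 3; (((-(3 - count)) == (base - step)) or ((count * 3) <= max(-4, total))) -> false; count = -5; result = 1; [pos=-1]; result = -32; [pos=0]; result = -64; [pos=1]; result = -95; total = -32; return 2
revised: total = -32; count = 64; (((-step) == (base + total)) or (max(count, base) == max(base, step))) -> false; count = -43; (((-(3 - count)) == (base - step)) or ((count * 3) <= max(-4, total))) -> true; count = 43; result = 1; result = -32; result = -64; result = -95; total = -32; return 40
2 != 40, so the rewrite changes behavior.
verdict: not equivalent; witness: base=-2, step=0


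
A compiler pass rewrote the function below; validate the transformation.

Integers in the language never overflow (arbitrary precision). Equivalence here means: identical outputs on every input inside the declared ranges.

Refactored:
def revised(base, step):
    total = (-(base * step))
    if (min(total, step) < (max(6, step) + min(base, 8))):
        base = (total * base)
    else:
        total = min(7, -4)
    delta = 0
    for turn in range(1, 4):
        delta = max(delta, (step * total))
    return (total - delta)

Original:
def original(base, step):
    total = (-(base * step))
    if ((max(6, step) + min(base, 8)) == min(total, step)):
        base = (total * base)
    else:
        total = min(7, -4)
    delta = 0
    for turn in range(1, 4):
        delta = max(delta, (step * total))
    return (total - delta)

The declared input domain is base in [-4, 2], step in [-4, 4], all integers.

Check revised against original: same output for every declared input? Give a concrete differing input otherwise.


Not equivalent: base=-4, step=-4 separates them (-20 vs -80).
original: total becomes -16; next ((max(6, step) + min(base, 8)) == min(total, step)) evaluates to false; next total becomes -4; next delta becomes 0; next at turn=1:; next delta becomes 16; next at turn=2:; next delta becomes 16; next at turn=3:; next delta becomes 16; next final value -20
revised: total becomes -16; next (min(total, step) < (max(6, step) + min(base, 8))) evaluates to true; next base becomes 64; next delta becomes 0; next at turn=1:; next delta becomes 64; next at turn=2:; next delta becomes 64; next at turn=3:; next delta becomes 64; next final value -80
verdict: not equivalent; witness: base=-4, step=-4


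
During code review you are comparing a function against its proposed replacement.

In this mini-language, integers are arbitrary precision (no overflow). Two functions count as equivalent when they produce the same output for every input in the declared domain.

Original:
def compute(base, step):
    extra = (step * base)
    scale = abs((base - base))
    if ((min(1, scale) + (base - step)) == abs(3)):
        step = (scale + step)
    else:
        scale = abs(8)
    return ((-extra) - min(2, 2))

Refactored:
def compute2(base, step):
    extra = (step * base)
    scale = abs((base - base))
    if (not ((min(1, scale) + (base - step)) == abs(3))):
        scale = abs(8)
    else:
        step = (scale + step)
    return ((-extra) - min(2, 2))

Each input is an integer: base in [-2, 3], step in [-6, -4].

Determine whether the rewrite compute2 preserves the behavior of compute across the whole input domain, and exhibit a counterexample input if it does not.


The two are interchangeable: boolean connective usage differs, and every declared input agrees.
Tracing base=-2, step=-4: compute: extra becomes 8; next scale becomes 0; next ((min(1, scale) + (base - step)) == abs(3)) evaluates to false; next scale becomes 8; next final value -10 | compute2: extra becomes 8; next scale becomes 0; next (not ((min(1, scale) + (base - step)) == abs(3))) evaluates to true; next scale becomes 8; next final value -10 — matching result -10.
An exhaustive pass over the 18 declared inputs shows identical outputs.
verdict: equivalent


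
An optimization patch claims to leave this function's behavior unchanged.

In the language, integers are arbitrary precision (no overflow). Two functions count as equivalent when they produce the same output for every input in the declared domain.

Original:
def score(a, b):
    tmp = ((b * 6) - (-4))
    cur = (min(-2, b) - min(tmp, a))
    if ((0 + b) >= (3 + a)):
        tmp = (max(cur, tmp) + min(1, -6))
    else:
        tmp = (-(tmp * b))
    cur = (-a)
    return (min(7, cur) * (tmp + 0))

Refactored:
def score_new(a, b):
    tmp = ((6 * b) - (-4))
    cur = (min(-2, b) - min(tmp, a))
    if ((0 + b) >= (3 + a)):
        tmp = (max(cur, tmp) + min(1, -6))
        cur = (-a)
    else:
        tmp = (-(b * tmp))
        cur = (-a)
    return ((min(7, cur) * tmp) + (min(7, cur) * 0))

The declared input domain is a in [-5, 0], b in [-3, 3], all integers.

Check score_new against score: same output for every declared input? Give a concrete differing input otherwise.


Side by side, the visible changes include: constant usage differs; arithmetic usage differs; min/max/abs usage differs; statement counts differ.
Spot check at a=-4, b=-2 — score: tmp becomes -8; next cur becomes 6; next ((0 + b) >= (3 + a)) evaluates to false; next tmp becomes -16; next cur becomes 4; next final value -64. score_new: tmp becomes -8; next cur becomes 6; next ((0 + b) >= (3 + a)) evaluates to false; next tmp becomes -16; next cur becomes 4; next final value -64. Both give -64.
Every one of the 42 inputs gives matching results.
verdict: equivalent


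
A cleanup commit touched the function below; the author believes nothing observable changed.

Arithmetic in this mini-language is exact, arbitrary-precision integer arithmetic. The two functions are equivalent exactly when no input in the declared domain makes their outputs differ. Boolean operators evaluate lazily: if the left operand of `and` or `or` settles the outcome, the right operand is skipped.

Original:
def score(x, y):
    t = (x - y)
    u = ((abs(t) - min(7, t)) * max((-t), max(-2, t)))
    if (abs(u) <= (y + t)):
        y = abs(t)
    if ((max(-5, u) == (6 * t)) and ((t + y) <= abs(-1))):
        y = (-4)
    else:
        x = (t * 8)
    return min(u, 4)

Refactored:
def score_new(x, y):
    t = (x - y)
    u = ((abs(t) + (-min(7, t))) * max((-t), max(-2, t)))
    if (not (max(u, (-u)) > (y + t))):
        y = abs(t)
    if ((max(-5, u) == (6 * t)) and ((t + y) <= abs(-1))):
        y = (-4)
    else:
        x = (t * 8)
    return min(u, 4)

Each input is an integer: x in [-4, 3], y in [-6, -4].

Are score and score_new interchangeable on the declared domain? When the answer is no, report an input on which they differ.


This is a faithful refactor — min/max/abs usage differs; and arithmetic usage differs; and boolean connective usage differs; and comparison usage differs, but the computed results match everywhere.
As a probe, take x=1, y=-4: score runs t = 5; u = 0; (abs(u) <= (y + t)) -> true; y = 5; ((max(-5, u) == (6 * t)) and ((t + y) <= abs(-1))) -> false; x = 40; return 0; score_new runs t = 5; u = 0; (not (max(u, (-u)) > (y + t))) -> true; y = 5; ((max(-5, u) == (6 * t)) and ((t + y) <= abs(-1))) -> false; x = 40; return 0; both end at 0.
Every one of the 24 inputs gives matching results.
verdict: equivalent


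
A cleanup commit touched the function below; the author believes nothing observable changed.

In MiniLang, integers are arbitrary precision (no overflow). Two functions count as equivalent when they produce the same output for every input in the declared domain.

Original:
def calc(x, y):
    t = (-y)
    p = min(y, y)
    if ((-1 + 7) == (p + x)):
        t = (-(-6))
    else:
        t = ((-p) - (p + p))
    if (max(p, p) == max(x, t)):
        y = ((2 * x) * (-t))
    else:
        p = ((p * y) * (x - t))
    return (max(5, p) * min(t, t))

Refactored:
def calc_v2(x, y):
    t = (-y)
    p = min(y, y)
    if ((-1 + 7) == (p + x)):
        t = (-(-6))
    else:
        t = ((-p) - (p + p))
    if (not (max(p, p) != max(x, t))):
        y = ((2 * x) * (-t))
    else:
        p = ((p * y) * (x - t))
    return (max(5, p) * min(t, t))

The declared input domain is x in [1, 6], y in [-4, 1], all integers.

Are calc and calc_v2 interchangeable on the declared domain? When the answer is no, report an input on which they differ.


Side by side, the visible changes include: comparison usage differs, and boolean connective usage differs.
One worked example (x=1, y=-1) — calc: t=1, then p=-1, then ((-1 + 7) == (p + x)) is false, then t=3, then (max(p, p) == max(x, t)) is false, then p=-2, then returns 15; calc_v2: t=1, then p=-1, then ((-1 + 7) == (p + x)) is false, then t=3, then (not (max(p, p) != max(x, t))) is false, then p=-2, then returns 15; agreement on 15.
Sweeping the whole domain (36 inputs) finds no disagreement.
verdict: equivalent


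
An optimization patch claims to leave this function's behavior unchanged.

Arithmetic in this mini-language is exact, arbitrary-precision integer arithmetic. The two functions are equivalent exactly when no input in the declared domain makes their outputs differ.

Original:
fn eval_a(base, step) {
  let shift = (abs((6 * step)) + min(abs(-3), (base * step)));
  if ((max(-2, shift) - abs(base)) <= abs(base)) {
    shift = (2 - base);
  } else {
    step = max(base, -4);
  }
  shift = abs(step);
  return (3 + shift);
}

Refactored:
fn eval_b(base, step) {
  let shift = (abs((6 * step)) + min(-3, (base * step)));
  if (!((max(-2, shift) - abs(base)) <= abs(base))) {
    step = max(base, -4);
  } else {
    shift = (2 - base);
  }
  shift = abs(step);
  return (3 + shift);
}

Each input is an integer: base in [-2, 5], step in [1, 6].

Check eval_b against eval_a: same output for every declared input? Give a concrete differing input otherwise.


At base=2, step=1: eval_a gives 5, eval_b gives 4.
verdict: not equivalent; witness: base=2, step=1


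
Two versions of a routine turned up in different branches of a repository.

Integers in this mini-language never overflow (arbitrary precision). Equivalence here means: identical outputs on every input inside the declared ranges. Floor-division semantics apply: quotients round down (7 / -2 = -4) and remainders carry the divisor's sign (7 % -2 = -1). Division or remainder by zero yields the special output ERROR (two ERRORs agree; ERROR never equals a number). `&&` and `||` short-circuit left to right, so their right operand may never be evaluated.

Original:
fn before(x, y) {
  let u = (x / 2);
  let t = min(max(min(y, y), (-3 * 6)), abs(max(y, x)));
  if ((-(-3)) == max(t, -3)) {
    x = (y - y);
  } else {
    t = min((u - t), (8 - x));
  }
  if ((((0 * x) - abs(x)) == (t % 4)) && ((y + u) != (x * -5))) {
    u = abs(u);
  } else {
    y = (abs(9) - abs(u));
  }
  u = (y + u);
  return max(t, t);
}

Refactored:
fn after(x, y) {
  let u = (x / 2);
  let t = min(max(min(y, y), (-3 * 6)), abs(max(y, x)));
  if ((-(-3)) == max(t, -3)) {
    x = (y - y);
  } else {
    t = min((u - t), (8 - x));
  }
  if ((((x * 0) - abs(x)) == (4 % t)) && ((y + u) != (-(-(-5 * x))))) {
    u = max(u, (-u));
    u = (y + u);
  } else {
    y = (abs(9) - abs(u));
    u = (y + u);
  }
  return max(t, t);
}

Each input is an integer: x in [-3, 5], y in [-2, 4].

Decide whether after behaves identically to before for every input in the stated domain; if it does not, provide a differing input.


Not equivalent: x=-3, y=-2 separates them (0 vs ERROR).
before: u = -2; t = -2; ((-(-3)) == max(t, -3)) -> false; t = 0; ((((0 * x) - abs(x)) == (t % 4)) && ((y + u) != (x * -5))) -> false; y = 7; u = 5; return 0
after: u = -2; t = -2; ((-(-3)) == max(t, -3)) -> false; t = 0; division by zero -> ERROR
verdict: not equivalent; witness: x=-3, y=-2


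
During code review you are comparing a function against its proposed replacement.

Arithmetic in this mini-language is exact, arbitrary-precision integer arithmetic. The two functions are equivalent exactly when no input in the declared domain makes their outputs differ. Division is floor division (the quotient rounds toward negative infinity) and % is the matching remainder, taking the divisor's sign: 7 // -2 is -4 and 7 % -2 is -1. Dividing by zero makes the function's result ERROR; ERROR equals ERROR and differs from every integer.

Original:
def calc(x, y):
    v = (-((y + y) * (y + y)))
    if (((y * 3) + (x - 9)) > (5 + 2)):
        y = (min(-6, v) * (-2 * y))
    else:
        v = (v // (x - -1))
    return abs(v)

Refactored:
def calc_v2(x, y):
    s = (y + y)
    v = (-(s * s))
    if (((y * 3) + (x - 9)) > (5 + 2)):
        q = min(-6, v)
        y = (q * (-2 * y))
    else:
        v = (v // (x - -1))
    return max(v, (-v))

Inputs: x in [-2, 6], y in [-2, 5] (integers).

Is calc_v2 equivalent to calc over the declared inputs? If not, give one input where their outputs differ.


The two are interchangeable: min/max/abs usage differs; and statement counts differ; and local variable names differ; and arithmetic usage differs, and every declared input agrees.
Spot check at x=2, y=-2 — calc: v becomes -16; next (((y * 3) + (x - 9)) > (5 + 2)) evaluates to false; next v becomes -6; next final value 6. calc_v2: s becomes -4; next v becomes -16; next (((y * 3) + (x - 9)) > (5 + 2)) evaluates to false; next v becomes -6; next final value 6. Both give 6.
An exhaustive pass over the 72 declared inputs shows identical outputs.
verdict: equivalent
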